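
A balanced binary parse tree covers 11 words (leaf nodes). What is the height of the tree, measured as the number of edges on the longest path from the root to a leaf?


In a balanced binary tree with n leaves the deepest leaf is ceil(log2(n)) edges below the root.
log2(11) = 3.4594
ceil(3.4594) = 4
height (edges) = 4

4


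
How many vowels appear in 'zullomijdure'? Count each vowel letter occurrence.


Scanning each character of 'zullomijdure':
  Position 1: 'z' -> consonant (running count: 0)
  Position 2: 'u' -> vowel (running count: 1)
  Position 3: 'l' -> consonant (running count: 1)
  Position 4: 'l' -> consonant (running count: 1)
  Position 5: 'o' -> vowel (running count: 2)
  Position 6: 'm' -> consonant (running count: 2)
  Position 7: 'i' -> vowel (running count: 3)
  Position 8: 'j' -> consonant (running count: 3)
  Position 9: 'd' -> consonant (running count: 3)
  Position 10: 'u' -> vowel (running count: 4)
  Position 11: 'r' -> consonant (running count: 4)
  Position 12: 'e' -> vowel (running count: 5)
Total vowels: 5

5


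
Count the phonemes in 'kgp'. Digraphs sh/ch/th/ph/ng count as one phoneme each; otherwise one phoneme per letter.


Parsing 'kgp' greedily, digraphs first:
  'k' -> consonant phoneme (phonemes so far: 1)
  'g' -> consonant phoneme (phonemes so far: 2)
  'p' -> consonant phoneme (phonemes so far: 3)
Total phonemes: 3

3


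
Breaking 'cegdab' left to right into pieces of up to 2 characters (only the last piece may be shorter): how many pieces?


'cegdab' has 6 characters.
Chunking with max size 2:
  Chunk 1: 'ce' (positions 0-1)
  Chunk 2: 'gd' (positions 2-3)
  Chunk 3: 'ab' (positions 4-5)
Total chunks: ceil(6 / 2) = 3

3


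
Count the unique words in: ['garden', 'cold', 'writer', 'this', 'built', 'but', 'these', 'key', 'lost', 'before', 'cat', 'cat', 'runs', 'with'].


Listing all tokens and tracking unique types:
  Token 1: 'garden' -> NEW (unique so far: 1)
  Token 2: 'cold' -> NEW (unique so far: 2)
  Token 3: 'writer' -> NEW (unique so far: 3)
  Token 4: 'this' -> NEW (unique so far: 4)
  Token 5: 'built' -> NEW (unique so far: 5)
  Token 6: 'but' -> NEW (unique so far: 6)
  Token 7: 'these' -> NEW (unique so far: 7)
  Token 8: 'key' -> NEW (unique so far: 8)
  Token 9: 'lost' -> NEW (unique so far: 9)
  Token 10: 'before' -> NEW (unique so far: 10)
  Token 11: 'cat' -> NEW (unique so far: 11)
  Token 12: 'cat' -> duplicate (unique so far: 11)
  Token 13: 'runs' -> NEW (unique so far: 12)
  Token 14: 'with' -> NEW (unique so far: 13)
Unique types: ('before', 'built', 'but', 'cat', 'cold', 'garden', 'key', 'lost', 'runs', 'these', 'this', 'with', 'writer')
Vocabulary size: 13

13


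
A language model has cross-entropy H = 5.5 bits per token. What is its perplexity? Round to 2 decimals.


Perplexity formula: PP = 2^H
H = 5.5
PP = 2^5.5
Decompose: 2^5.5 = 2^5 * 2^0.5 = 2^5 * sqrt(2)
2^5 = 32, sqrt(2) ~ 1.4142136
PP ~ 32 * 1.4142136 = 45.2548352
Rounded to 2 decimals: 45.25

45.25


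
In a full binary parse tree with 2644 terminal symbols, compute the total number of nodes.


Leaf nodes (terminals): 2644
Internal nodes = n - 1 = 2644 - 1 = 2643
Total = leaves + internal = 2644 + 2643 = 5287

5287


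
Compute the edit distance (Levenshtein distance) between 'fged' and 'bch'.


Building DP table for s1='fged' (len 4) and s2='bch' (len 3):
       b  c  h
    0  1  2  3
  f 1  1  2  3
  g 2  2  2  3
  e 3  3  3  3
  d 4  4  4  4
Edit distance = dp[4][3] = 4

4


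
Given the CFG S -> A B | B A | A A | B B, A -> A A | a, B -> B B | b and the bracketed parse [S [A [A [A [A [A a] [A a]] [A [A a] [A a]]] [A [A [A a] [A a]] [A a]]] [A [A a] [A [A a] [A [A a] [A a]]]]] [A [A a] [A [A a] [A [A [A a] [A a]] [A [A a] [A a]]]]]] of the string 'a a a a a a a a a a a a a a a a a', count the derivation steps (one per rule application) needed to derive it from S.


Every bracketed nonterminal node [X ...] in the tree is produced by exactly one rule application.
Reading the tree off as a leftmost derivation:
  Step 1: S  =>  A A   (applied S -> A A)
  Step 2: A A  =>  A A A   (applied A -> A A)
  Step 3: A A A  =>  A A A A   (applied A -> A A)
  Step 4: A A A A  =>  A A A A A   (applied A -> A A)
  Step 5: A A A A A  =>  A A A A A A   (applied A -> A A)
  Step 6: A A A A A A  =>  a A A A A A   (applied A -> a)
  Step 7: a A A A A A  =>  a a A A A A   (applied A -> a)
  Step 8: a a A A A A  =>  a a A A A A A   (applied A -> A A)
  Step 9: a a A A A A A  =>  a a a A A A A   (applied A -> a)
  Step 10: a a a A A A A  =>  a a a a A A A   (applied A -> a)
  Step 11: a a a a A A A  =>  a a a a A A A A   (applied A -> A A)
  Step 12: a a a a A A A A  =>  a a a a A A A A A   (applied A -> A A)
  Step 13: a a a a A A A A A  =>  a a a a a A A A A   (applied A -> a)
  Step 14: a a a a a A A A A  =>  a a a a a a A A A   (applied A -> a)
  Step 15: a a a a a a A A A  =>  a a a a a a a A A   (applied A -> a)
  Step 16: a a a a a a a A A  =>  a a a a a a a A A A   (applied A -> A A)
  Step 17: a a a a a a a A A A  =>  a a a a a a a a A A   (applied A -> a)
  Step 18: a a a a a a a a A A  =>  a a a a a a a a A A A   (applied A -> A A)
  Step 19: a a a a a a a a A A A  =>  a a a a a a a a a A A   (applied A -> a)
  Step 20: a a a a a a a a a A A  =>  a a a a a a a a a A A A   (applied A -> A A)
  Step 21: a a a a a a a a a A A A  =>  a a a a a a a a a a A A   (applied A -> a)
  Step 22: a a a a a a a a a a A A  =>  a a a a a a a a a a a A   (applied A -> a)
  Step 23: a a a a a a a a a a a A  =>  a a a a a a a a a a a A A   (applied A -> A A)
  Step 24: a a a a a a a a a a a A A  =>  a a a a a a a a a a a a A   (applied A -> a)
  Step 25: a a a a a a a a a a a a A  =>  a a a a a a a a a a a a A A   (applied A -> A A)
  Step 26: a a a a a a a a a a a a A A  =>  a a a a a a a a a a a a a A   (applied A -> a)
  Step 27: a a a a a a a a a a a a a A  =>  a a a a a a a a a a a a a A A   (applied A -> A A)
  Step 28: a a a a a a a a a a a a a A A  =>  a a a a a a a a a a a a a A A A   (applied A -> A A)
  Step 29: a a a a a a a a a a a a a A A A  =>  a a a a a a a a a a a a a a A A   (applied A -> a)
  Step 30: a a a a a a a a a a a a a a A A  =>  a a a a a a a a a a a a a a a A   (applied A -> a)
  Step 31: a a a a a a a a a a a a a a a A  =>  a a a a a a a a a a a a a a a A A   (applied A -> A A)
  Step 32: a a a a a a a a a a a a a a a A A  =>  a a a a a a a a a a a a a a a a A   (applied A -> a)
  Step 33: a a a a a a a a a a a a a a a a A  =>  a a a a a a a a a a a a a a a a a   (applied A -> a)
Final yield: a a a a a a a a a a a a a a a a a
Total rewrite steps: 33

33


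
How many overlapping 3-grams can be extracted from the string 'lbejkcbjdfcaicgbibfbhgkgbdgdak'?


String 'lbejkcbjdfcaicgbibfbhgkgbdgdak' has length L = 30.
Number of overlapping n-grams = L - n + 1
Substituting: 30 - 3 + 1 = 28

28


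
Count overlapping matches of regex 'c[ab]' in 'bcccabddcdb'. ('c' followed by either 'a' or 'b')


Pattern: c[ab] means 'c' followed by either 'a' or 'b'.
Scanning 'bcccabddcdb' position-by-position:
  Pos 0: window 'bc' -> no
  Pos 1: window 'cc' -> no
  Pos 2: window 'cc' -> no
  Pos 3: window 'ca' -> MATCH
  Pos 4: window 'ab' -> no
  Pos 5: window 'bd' -> no
  Pos 6: window 'dd' -> no
  Pos 7: window 'dc' -> no
  Pos 8: window 'cd' -> no
  Pos 9: window 'db' -> no
  Pos 10: window 'b' -> no
Total matches: 1

1


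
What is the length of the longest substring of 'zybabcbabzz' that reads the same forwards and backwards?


Scanning 'zybabcbabzz' for palindromic substrings.
Substring at positions 2-8: 'babcbab'.
Check: reverse('babcbab') = 'babcbab' -> palindrome confirmed.
Neighbouring characters ('y' / 'z') break symmetry, so it cannot extend further.
No longer palindromic substring exists; longest length = 7

7


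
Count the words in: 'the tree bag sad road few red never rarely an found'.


Counting words by splitting on spaces:
  Word 1: 'the'
  Word 2: 'tree'
  Word 3: 'bag'
  Word 4: 'sad'
  Word 5: 'road'
  Word 6: 'few'
  Word 7: 'red'
  Word 8: 'never'
  Word 9: 'rarely'
  Word 10: 'an'
  Word 11: 'found'
Total words: 11

11


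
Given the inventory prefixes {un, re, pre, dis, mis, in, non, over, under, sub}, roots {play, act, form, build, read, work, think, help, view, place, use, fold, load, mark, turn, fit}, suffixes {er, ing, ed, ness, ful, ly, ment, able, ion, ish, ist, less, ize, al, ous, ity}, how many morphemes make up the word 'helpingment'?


Segmenting 'helpingment' against the inventory:
  'help' -> root (morpheme 1)
  'ing' -> suffix (morpheme 2)
  'ment' -> suffix (morpheme 3)
Total morphemes: 3

3


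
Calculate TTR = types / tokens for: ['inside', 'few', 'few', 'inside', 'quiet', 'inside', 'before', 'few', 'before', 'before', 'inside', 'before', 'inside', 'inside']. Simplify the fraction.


Tokens: 14
Unique types: ('before', 'few', 'inside', 'quiet') = 4
TTR = 4/14
Simplify: divide both by 2 -> 2/7
TTR = 2/7

2/7


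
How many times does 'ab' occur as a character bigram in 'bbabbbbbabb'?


Scanning 'bbabbbbbabb' for bigram 'ab':
  Position 0: 'bb' -> no
  Position 1: 'ba' -> no
  Position 2: 'ab' -> MATCH
  Position 3: 'bb' -> no
  Position 4: 'bb' -> no
  Position 5: 'bb' -> no
  Position 6: 'bb' -> no
  Position 7: 'ba' -> no
  Position 8: 'ab' -> MATCH
  Position 9: 'bb' -> no
Total matches: 2

2


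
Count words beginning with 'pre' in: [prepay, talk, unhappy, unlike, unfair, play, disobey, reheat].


Checking each word for prefix 'pre':
  'prepay' -> YES, starts with 'pre' (count: 1)
  'talk' -> no (count: 1)
  'unhappy' -> no (count: 1)
  'unlike' -> no (count: 1)
  'unfair' -> no (count: 1)
  'play' -> no (count: 1)
  'disobey' -> no (count: 1)
  'reheat' -> no (count: 1)
Total with prefix 'pre': 1

1


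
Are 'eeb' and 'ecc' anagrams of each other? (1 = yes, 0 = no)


Sort characters of 'eeb': 'bee'
Sort characters of 'ecc': 'cce'
Sorted forms differ -> they are NOT anagrams
Result: 0

0


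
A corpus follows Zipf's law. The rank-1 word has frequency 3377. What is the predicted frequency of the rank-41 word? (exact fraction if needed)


Zipf's law: freq(rank) = f1 / rank
f1 = 3377, rank = 41
freq = 3377 / 41
GCD(3377, 41) = 1
Simplified: 3377/41

3377/41


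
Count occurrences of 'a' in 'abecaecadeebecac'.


Scanning 'abecaecadeebecac' for 'a':
  Position 0: 'a' -> MATCH (count: 1)
  Position 4: 'a' -> MATCH (count: 2)
  Position 7: 'a' -> MATCH (count: 3)
  Position 14: 'a' -> MATCH (count: 4)
Total occurrences of 'a': 4

4


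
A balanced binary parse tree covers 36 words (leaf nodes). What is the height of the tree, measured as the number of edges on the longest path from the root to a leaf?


In a balanced binary tree with n leaves the deepest leaf is ceil(log2(n)) edges below the root.
log2(36) = 5.1699
ceil(5.1699) = 6
height (edges) = 6

6


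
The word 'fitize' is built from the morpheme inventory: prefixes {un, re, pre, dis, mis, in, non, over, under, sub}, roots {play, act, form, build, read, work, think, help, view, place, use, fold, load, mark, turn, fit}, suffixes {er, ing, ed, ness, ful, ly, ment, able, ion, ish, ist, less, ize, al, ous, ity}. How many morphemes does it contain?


Segmenting 'fitize' against the inventory:
  'fit' -> root (morpheme 1)
  'ize' -> suffix (morpheme 2)
Total morphemes: 2

2


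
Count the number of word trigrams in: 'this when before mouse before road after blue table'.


Word trigrams from [9] words:
  Trigram 1: (this when before)
  Trigram 2: (when before mouse)
  Trigram 3: (before mouse before)
  Trigram 4: (mouse before road)
  Trigram 5: (before road after)
  Trigram 6: (road after blue)
  Trigram 7: (after blue table)
Total word trigrams: 9 - 2 = 7

7


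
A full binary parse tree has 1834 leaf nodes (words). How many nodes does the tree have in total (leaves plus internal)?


Leaf nodes (terminals): 1834
Internal nodes = n - 1 = 1834 - 1 = 1833
Total = leaves + internal = 1834 + 1833 = 3667

3667


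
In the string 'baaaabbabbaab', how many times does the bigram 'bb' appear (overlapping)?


Scanning 'baaaabbabbaab' for bigram 'bb':
  Position 0: 'ba' -> no
  Position 1: 'aa' -> no
  Position 2: 'aa' -> no
  Position 3: 'aa' -> no
  Position 4: 'ab' -> no
  Position 5: 'bb' -> MATCH
  Position 6: 'ba' -> no
  Position 7: 'ab' -> no
  Position 8: 'bb' -> MATCH
  Position 9: 'ba' -> no
  Position 10: 'aa' -> no
  Position 11: 'ab' -> no
Total matches: 2

2


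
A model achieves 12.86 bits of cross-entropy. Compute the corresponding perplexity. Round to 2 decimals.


Perplexity formula: PP = 2^H
H = 12.86
PP = 2^12.86
Decompose: 2^12.86 = 2^12 * 2^0.86
2^12 = 4096, 2^0.86 ~ 1.8150383
PP ~ 4096 * 1.8150383 = 7434.3968768
Rounded to 2 decimals: 7434.40

7434.40


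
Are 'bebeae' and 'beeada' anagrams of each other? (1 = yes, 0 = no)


Sort characters of 'bebeae': 'abbeee'
Sort characters of 'beeada': 'aabdee'
Sorted forms differ -> they are NOT anagrams
Result: 0

0


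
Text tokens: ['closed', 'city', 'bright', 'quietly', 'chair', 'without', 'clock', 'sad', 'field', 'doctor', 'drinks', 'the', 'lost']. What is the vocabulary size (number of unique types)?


Listing all tokens and tracking unique types:
  Token 1: 'closed' -> NEW (unique so far: 1)
  Token 2: 'city' -> NEW (unique so far: 2)
  Token 3: 'bright' -> NEW (unique so far: 3)
  Token 4: 'quietly' -> NEW (unique so far: 4)
  Token 5: 'chair' -> NEW (unique so far: 5)
  Token 6: 'without' -> NEW (unique so far: 6)
  Token 7: 'clock' -> NEW (unique so far: 7)
  Token 8: 'sad' -> NEW (unique so far: 8)
  Token 9: 'field' -> NEW (unique so far: 9)
  Token 10: 'doctor' -> NEW (unique so far: 10)
  Token 11: 'drinks' -> NEW (unique so far: 11)
  Token 12: 'the' -> NEW (unique so far: 12)
  Token 13: 'lost' -> NEW (unique so far: 13)
Unique types: ('bright', 'chair', 'city', 'clock', 'closed', 'doctor', 'drinks', 'field', 'lost', 'quietly', 'sad', 'the', 'without')
Vocabulary size: 13

13


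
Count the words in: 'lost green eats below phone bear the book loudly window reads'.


Counting words by splitting on spaces:
  Word 1: 'lost'
  Word 2: 'green'
  Word 3: 'eats'
  Word 4: 'below'
  Word 5: 'phone'
  Word 6: 'bear'
  Word 7: 'the'
  Word 8: 'book'
  Word 9: 'loudly'
  Word 10: 'window'
  Word 11: 'reads'
Total words: 11

11


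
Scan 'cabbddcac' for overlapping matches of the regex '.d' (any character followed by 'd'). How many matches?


Pattern: .d means any character followed by 'd'.
Scanning 'cabbddcac' position-by-position:
  Pos 0: window 'ca' -> no
  Pos 1: window 'ab' -> no
  Pos 2: window 'bb' -> no
  Pos 3: window 'bd' -> MATCH
  Pos 4: window 'dd' -> MATCH
  Pos 5: window 'dc' -> no
  Pos 6: window 'ca' -> no
  Pos 7: window 'ac' -> no
  Pos 8: window 'c' -> no
Total matches: 2

2


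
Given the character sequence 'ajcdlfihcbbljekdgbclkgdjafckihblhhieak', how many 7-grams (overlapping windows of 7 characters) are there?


String 'ajcdlfihcbbljekdgbclkgdjafckihblhhieak' has length L = 38.
Number of overlapping n-grams = L - n + 1
Substituting: 38 - 7 + 1 = 32

32


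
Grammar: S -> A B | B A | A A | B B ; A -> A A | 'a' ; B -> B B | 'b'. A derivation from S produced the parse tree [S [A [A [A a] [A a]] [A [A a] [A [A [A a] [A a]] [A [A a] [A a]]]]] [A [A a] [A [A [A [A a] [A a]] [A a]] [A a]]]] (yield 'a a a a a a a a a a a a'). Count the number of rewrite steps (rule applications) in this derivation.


Every bracketed nonterminal node [X ...] in the tree is produced by exactly one rule application.
Reading the tree off as a leftmost derivation:
  Step 1: S  =>  A A   (applied S -> A A)
  Step 2: A A  =>  A A A   (applied A -> A A)
  Step 3: A A A  =>  A A A A   (applied A -> A A)
  Step 4: A A A A  =>  a A A A   (applied A -> a)
  Step 5: a A A A  =>  a a A A   (applied A -> a)
  Step 6: a a A A  =>  a a A A A   (applied A -> A A)
  Step 7: a a A A A  =>  a a a A A   (applied A -> a)
  Step 8: a a a A A  =>  a a a A A A   (applied A -> A A)
  Step 9: a a a A A A  =>  a a a A A A A   (applied A -> A A)
  Step 10: a a a A A A A  =>  a a a a A A A   (applied A -> a)
  Step 11: a a a a A A A  =>  a a a a a A A   (applied A -> a)
  Step 12: a a a a a A A  =>  a a a a a A A A   (applied A -> A A)
  Step 13: a a a a a A A A  =>  a a a a a a A A   (applied A -> a)
  Step 14: a a a a a a A A  =>  a a a a a a a A   (applied A -> a)
  Step 15: a a a a a a a A  =>  a a a a a a a A A   (applied A -> A A)
  Step 16: a a a a a a a A A  =>  a a a a a a a a A   (applied A -> a)
  Step 17: a a a a a a a a A  =>  a a a a a a a a A A   (applied A -> A A)
  Step 18: a a a a a a a a A A  =>  a a a a a a a a A A A   (applied A -> A A)
  Step 19: a a a a a a a a A A A  =>  a a a a a a a a A A A A   (applied A -> A A)
  Step 20: a a a a a a a a A A A A  =>  a a a a a a a a a A A A   (applied A -> a)
  Step 21: a a a a a a a a a A A A  =>  a a a a a a a a a a A A   (applied A -> a)
  Step 22: a a a a a a a a a a A A  =>  a a a a a a a a a a a A   (applied A -> a)
  Step 23: a a a a a a a a a a a A  =>  a a a a a a a a a a a a   (applied A -> a)
Final yield: a a a a a a a a a a a a
Total rewrite steps: 23

23


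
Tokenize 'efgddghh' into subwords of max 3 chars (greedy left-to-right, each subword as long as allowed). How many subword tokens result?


'efgddghh' has 8 characters.
Chunking with max size 3:
  Chunk 1: 'efg' (positions 0-2)
  Chunk 2: 'ddg' (positions 3-5)
  Chunk 3: 'hh' (positions 6-7)
Total chunks: ceil(8 / 3) = 3

3


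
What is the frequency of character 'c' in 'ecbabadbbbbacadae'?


Scanning 'ecbabadbbbbacadae' for 'c':
  Position 1: 'c' -> MATCH (count: 1)
  Position 12: 'c' -> MATCH (count: 2)
Total occurrences of 'c': 2

2


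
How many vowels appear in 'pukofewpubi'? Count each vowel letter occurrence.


Scanning each character of 'pukofewpubi':
  Position 1: 'p' -> consonant (running count: 0)
  Position 2: 'u' -> vowel (running count: 1)
  Position 3: 'k' -> consonant (running count: 1)
  Position 4: 'o' -> vowel (running count: 2)
  Position 5: 'f' -> consonant (running count: 2)
  Position 6: 'e' -> vowel (running count: 3)
  Position 7: 'w' -> consonant (running count: 3)
  Position 8: 'p' -> consonant (running count: 3)
  Position 9: 'u' -> vowel (running count: 4)
  Position 10: 'b' -> consonant (running count: 4)
  Position 11: 'i' -> vowel (running count: 5)
Total vowels: 5

5


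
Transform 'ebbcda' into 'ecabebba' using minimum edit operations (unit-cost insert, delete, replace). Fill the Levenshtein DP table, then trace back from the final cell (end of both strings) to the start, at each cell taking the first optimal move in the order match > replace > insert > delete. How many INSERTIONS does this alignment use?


Edit distance = 5. Backtracking from cell (6, 8) with preference match > replace > insert > delete,
then listing the resulting alignment 'ebbcda' -> 'ecabebba' left to right:
  Step 1: keep 'e'
  Step 2: insert 'c' [insertion #1]
  Step 3: insert 'a' [insertion #2]
  Step 4: keep 'b'
  Step 5: replace b->e
  Step 6: replace c->b
  Step 7: replace d->b
  Step 8: keep 'a'
Total insertions: 2

2


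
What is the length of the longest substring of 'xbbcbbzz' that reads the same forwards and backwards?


Scanning 'xbbcbbzz' for palindromic substrings.
Substring at positions 1-5: 'bbcbb'.
Check: reverse('bbcbb') = 'bbcbb' -> palindrome confirmed.
Neighbouring characters ('x' / 'z') break symmetry, so it cannot extend further.
No longer palindromic substring exists; longest length = 5

5


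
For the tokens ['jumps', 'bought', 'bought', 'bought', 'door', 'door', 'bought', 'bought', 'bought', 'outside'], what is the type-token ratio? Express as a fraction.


Tokens: 10
Unique types: ('bought', 'door', 'jumps', 'outside') = 4
TTR = 4/10
Simplify: divide both by 2 -> 2/5
TTR = 2/5

2/5


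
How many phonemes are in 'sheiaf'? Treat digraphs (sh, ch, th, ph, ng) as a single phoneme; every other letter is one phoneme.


Parsing 'sheiaf' greedily, digraphs first:
  'sh' -> digraph (1 consonant phoneme) (phonemes so far: 1)
  'e' -> vowel phoneme (phonemes so far: 2)
  'i' -> vowel phoneme (phonemes so far: 3)
  'a' -> vowel phoneme (phonemes so far: 4)
  'f' -> consonant phoneme (phonemes so far: 5)
Total phonemes: 5

5


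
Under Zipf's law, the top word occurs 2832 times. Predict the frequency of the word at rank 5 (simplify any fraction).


Zipf's law: freq(rank) = f1 / rank
f1 = 2832, rank = 5
freq = 2832 / 5
GCD(2832, 5) = 1
Simplified: 2832/5

2832/5


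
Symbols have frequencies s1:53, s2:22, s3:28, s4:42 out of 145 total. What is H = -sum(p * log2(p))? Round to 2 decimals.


Computing entropy H = -sum(p_i * log2(p_i)):
  s1: p = 53/145 = 0.3655, -p*log2(p) = 0.5307
  s2: p = 22/145 = 0.1517, -p*log2(p) = 0.4128
  s3: p = 28/145 = 0.1931, -p*log2(p) = 0.4581
  s4: p = 42/145 = 0.2897, -p*log2(p) = 0.5178
H = sum of terms = 1.9194
Rounded to 2 decimals: 1.92

1.92


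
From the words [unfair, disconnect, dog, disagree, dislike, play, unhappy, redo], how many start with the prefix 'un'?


Checking each word for prefix 'un':
  'unfair' -> YES, starts with 'un' (count: 1)
  'disconnect' -> no (count: 1)
  'dog' -> no (count: 1)
  'disagree' -> no (count: 1)
  'dislike' -> no (count: 1)
  'play' -> no (count: 1)
  'unhappy' -> YES, starts with 'un' (count: 2)
  'redo' -> no (count: 2)
Total with prefix 'un': 2

2


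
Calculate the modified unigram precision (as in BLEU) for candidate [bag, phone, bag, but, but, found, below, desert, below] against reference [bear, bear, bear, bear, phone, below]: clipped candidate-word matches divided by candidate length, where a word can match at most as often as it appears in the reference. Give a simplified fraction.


Reference word counts: {'bear': 4, 'below': 1, 'phone': 1}
Checking each candidate word (with clipping):
  'bag' -> not in reference -> no match (matches: 0)
  'phone' -> in reference (ref count 1, used 1/1) -> match (matches: 1)
  'bag' -> not in reference -> no match (matches: 1)
  'but' -> not in reference -> no match (matches: 1)
  'but' -> not in reference -> no match (matches: 1)
  'found' -> not in reference -> no match (matches: 1)
  'below' -> in reference (ref count 1, used 1/1) -> match (matches: 2)
  'desert' -> not in reference -> no match (matches: 2)
  'below' -> ref count 1 already used up (1/1) -> clipped, no match (matches: 2)
Clipped matches: 2, Candidate length: 9
Precision = 2/9

2/9


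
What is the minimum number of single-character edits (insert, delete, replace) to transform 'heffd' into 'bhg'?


Building DP table for s1='heffd' (len 5) and s2='bhg' (len 3):
       b  h  g
    0  1  2  3
  h 1  1  1  2
  e 2  2  2  2
  f 3  3  3  3
  f 4  4  4  4
  d 5  5  5  5
Edit distance = dp[5][3] = 5

5


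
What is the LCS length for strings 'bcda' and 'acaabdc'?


DP table for LCS of 'bcda' and 'acaabdc':
       a  c  a  a  b  d  c
    0  0  0  0  0  0  0  0
  b 0  0  0  0  0  1  1  1
  c 0  0  1  1  1  1  1  2
  d 0  0  1  1  1  1  2  2
  a 0  1  1  2  2  2  2  2
LCS: 'bc'
LCS length = 2

2


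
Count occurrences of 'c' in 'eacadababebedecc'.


Scanning 'eacadababebedecc' for 'c':
  Position 2: 'c' -> MATCH (count: 1)
  Position 14: 'c' -> MATCH (count: 2)
  Position 15: 'c' -> MATCH (count: 3)
Total occurrences of 'c': 3

3


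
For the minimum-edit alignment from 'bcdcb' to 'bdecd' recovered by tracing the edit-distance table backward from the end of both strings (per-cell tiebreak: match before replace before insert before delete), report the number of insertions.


Edit distance = 3. Backtracking from cell (5, 5) with preference match > replace > insert > delete,
then listing the resulting alignment 'bcdcb' -> 'bdecd' left to right:
  Step 1: keep 'b'
  Step 2: replace c->d
  Step 3: replace d->e
  Step 4: keep 'c'
  Step 5: replace b->d
Total insertions: 0

0


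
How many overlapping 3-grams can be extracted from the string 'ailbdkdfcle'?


String 'ailbdkdfcle' has length L = 11.
Number of overlapping n-grams = L - n + 1
Substituting: 11 - 3 + 1 = 9

9


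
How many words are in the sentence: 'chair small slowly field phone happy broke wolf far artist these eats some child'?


Counting words by splitting on spaces:
  Word 1: 'chair'
  Word 2: 'small'
  Word 3: 'slowly'
  Word 4: 'field'
  Word 5: 'phone'
  Word 6: 'happy'
  Word 7: 'broke'
  Word 8: 'wolf'
  Word 9: 'far'
  Word 10: 'artist'
  Word 11: 'these'
  Word 12: 'eats'
  Word 13: 'some'
  Word 14: 'child'
Total words: 14

14


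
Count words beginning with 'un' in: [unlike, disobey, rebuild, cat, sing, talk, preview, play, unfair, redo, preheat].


Checking each word for prefix 'un':
  'unlike' -> YES, starts with 'un' (count: 1)
  'disobey' -> no (count: 1)
  'rebuild' -> no (count: 1)
  'cat' -> no (count: 1)
  'sing' -> no (count: 1)
  'talk' -> no (count: 1)
  'preview' -> no (count: 1)
  'play' -> no (count: 1)
  'unfair' -> YES, starts with 'un' (count: 2)
  'redo' -> no (count: 2)
  'preheat' -> no (count: 2)
Total with prefix 'un': 2

2


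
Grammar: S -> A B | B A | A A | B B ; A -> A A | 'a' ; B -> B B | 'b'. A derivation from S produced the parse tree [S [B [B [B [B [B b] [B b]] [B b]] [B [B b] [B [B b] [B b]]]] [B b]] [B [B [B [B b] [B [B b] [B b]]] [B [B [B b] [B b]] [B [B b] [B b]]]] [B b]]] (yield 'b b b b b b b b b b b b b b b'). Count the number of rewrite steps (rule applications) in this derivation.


Every bracketed nonterminal node [X ...] in the tree is produced by exactly one rule application.
Reading the tree off as a leftmost derivation:
  Step 1: S  =>  B B   (applied S -> B B)
  Step 2: B B  =>  B B B   (applied B -> B B)
  Step 3: B B B  =>  B B B B   (applied B -> B B)
  Step 4: B B B B  =>  B B B B B   (applied B -> B B)
  Step 5: B B B B B  =>  B B B B B B   (applied B -> B B)
  Step 6: B B B B B B  =>  b B B B B B   (applied B -> b)
  Step 7: b B B B B B  =>  b b B B B B   (applied B -> b)
  Step 8: b b B B B B  =>  b b b B B B   (applied B -> b)
  Step 9: b b b B B B  =>  b b b B B B B   (applied B -> B B)
  Step 10: b b b B B B B  =>  b b b b B B B   (applied B -> b)
  Step 11: b b b b B B B  =>  b b b b B B B B   (applied B -> B B)
  Step 12: b b b b B B B B  =>  b b b b b B B B   (applied B -> b)
  Step 13: b b b b b B B B  =>  b b b b b b B B   (applied B -> b)
  Step 14: b b b b b b B B  =>  b b b b b b b B   (applied B -> b)
  Step 15: b b b b b b b B  =>  b b b b b b b B B   (applied B -> B B)
  Step 16: b b b b b b b B B  =>  b b b b b b b B B B   (applied B -> B B)
  Step 17: b b b b b b b B B B  =>  b b b b b b b B B B B   (applied B -> B B)
  Step 18: b b b b b b b B B B B  =>  b b b b b b b b B B B   (applied B -> b)
  Step 19: b b b b b b b b B B B  =>  b b b b b b b b B B B B   (applied B -> B B)
  Step 20: b b b b b b b b B B B B  =>  b b b b b b b b b B B B   (applied B -> b)
  Step 21: b b b b b b b b b B B B  =>  b b b b b b b b b b B B   (applied B -> b)
  Step 22: b b b b b b b b b b B B  =>  b b b b b b b b b b B B B   (applied B -> B B)
  Step 23: b b b b b b b b b b B B B  =>  b b b b b b b b b b B B B B   (applied B -> B B)
  Step 24: b b b b b b b b b b B B B B  =>  b b b b b b b b b b b B B B   (applied B -> b)
  Step 25: b b b b b b b b b b b B B B  =>  b b b b b b b b b b b b B B   (applied B -> b)
  Step 26: b b b b b b b b b b b b B B  =>  b b b b b b b b b b b b B B B   (applied B -> B B)
  Step 27: b b b b b b b b b b b b B B B  =>  b b b b b b b b b b b b b B B   (applied B -> b)
  Step 28: b b b b b b b b b b b b b B B  =>  b b b b b b b b b b b b b b B   (applied B -> b)
  Step 29: b b b b b b b b b b b b b b B  =>  b b b b b b b b b b b b b b b   (applied B -> b)
Final yield: b b b b b b b b b b b b b b b
Total rewrite steps: 29

29


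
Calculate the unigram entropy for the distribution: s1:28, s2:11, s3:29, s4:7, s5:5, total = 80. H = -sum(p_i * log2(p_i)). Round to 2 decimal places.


Computing entropy H = -sum(p_i * log2(p_i)):
  s1: p = 28/80 = 0.3500, -p*log2(p) = 0.5301
  s2: p = 11/80 = 0.1375, -p*log2(p) = 0.3936
  s3: p = 29/80 = 0.3625, -p*log2(p) = 0.5307
  s4: p = 7/80 = 0.0875, -p*log2(p) = 0.3075
  s5: p = 5/80 = 0.0625, -p*log2(p) = 0.2500
H = sum of terms = 2.0119
Rounded to 2 decimals: 2.01

2.01


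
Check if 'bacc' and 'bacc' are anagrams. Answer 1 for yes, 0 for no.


Sort characters of 'bacc': 'abcc'
Sort characters of 'bacc': 'abcc'
Sorted forms match -> they ARE anagrams
Result: 1

1


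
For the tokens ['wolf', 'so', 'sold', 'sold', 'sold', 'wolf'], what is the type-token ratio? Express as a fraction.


Tokens: 6
Unique types: ('so', 'sold', 'wolf') = 3
TTR = 3/6
Simplify: divide both by 3 -> 1/2
TTR = 1/2

1/2


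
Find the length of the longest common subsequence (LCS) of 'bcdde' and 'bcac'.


DP table for LCS of 'bcdde' and 'bcac':
       b  c  a  c
    0  0  0  0  0
  b 0  1  1  1  1
  c 0  1  2  2  2
  d 0  1  2  2  2
  d 0  1  2  2  2
  e 0  1  2  2  2
LCS: 'bc'
LCS length = 2

2


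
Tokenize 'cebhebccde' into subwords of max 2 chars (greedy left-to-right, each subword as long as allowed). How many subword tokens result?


'cebhebccde' has 10 characters.
Chunking with max size 2:
  Chunk 1: 'ce' (positions 0-1)
  Chunk 2: 'bh' (positions 2-3)
  Chunk 3: 'eb' (positions 4-5)
  Chunk 4: 'cc' (positions 6-7)
  Chunk 5: 'de' (positions 8-9)
Total chunks: ceil(10 / 2) = 5

5


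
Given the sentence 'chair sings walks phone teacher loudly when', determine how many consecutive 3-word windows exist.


Word trigrams from [7] words:
  Trigram 1: (chair sings walks)
  Trigram 2: (sings walks phone)
  Trigram 3: (walks phone teacher)
  Trigram 4: (phone teacher loudly)
  Trigram 5: (teacher loudly when)
Total word trigrams: 7 - 2 = 5

5


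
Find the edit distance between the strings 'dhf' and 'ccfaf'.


Building DP table for s1='dhf' (len 3) and s2='ccfaf' (len 5):
       c  c  f  a  f
    0  1  2  3  4  5
  d 1  1  2  3  4  5
  h 2  2  2  3  4  5
  f 3  3  3  2  3  4
Edit distance = dp[3][5] = 4

4


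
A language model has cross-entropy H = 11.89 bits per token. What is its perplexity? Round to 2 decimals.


Perplexity formula: PP = 2^H
H = 11.89
PP = 2^11.89
Decompose: 2^11.89 = 2^11 * 2^0.89
2^11 = 2048, 2^0.89 ~ 1.8531761
PP ~ 2048 * 1.8531761 = 3795.3046528
Rounded to 2 decimals: 3795.30

3795.30


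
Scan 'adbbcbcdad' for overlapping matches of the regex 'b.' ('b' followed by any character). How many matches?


Pattern: b. means 'b' followed by any character.
Scanning 'adbbcbcdad' position-by-position:
  Pos 0: window 'ad' -> no
  Pos 1: window 'db' -> no
  Pos 2: window 'bb' -> MATCH
  Pos 3: window 'bc' -> MATCH
  Pos 4: window 'cb' -> no
  Pos 5: window 'bc' -> MATCH
  Pos 6: window 'cd' -> no
  Pos 7: window 'da' -> no
  Pos 8: window 'ad' -> no
  Pos 9: window 'd' -> no
Total matches: 3

3


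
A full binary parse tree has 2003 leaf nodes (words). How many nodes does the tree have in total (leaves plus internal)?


Leaf nodes (terminals): 2003
Internal nodes = n - 1 = 2003 - 1 = 2002
Total = leaves + internal = 2003 + 2002 = 4005

4005


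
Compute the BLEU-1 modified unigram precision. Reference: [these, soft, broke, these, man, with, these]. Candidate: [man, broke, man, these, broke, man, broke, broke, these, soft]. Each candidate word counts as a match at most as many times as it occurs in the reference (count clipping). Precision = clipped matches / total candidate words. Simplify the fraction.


Reference word counts: {'broke': 1, 'man': 1, 'soft': 1, 'these': 3, 'with': 1}
Checking each candidate word (with clipping):
  'man' -> in reference (ref count 1, used 1/1) -> match (matches: 1)
  'broke' -> in reference (ref count 1, used 1/1) -> match (matches: 2)
  'man' -> ref count 1 already used up (1/1) -> clipped, no match (matches: 2)
  'these' -> in reference (ref count 3, used 1/3) -> match (matches: 3)
  'broke' -> ref count 1 already used up (1/1) -> clipped, no match (matches: 3)
  'man' -> ref count 1 already used up (1/1) -> clipped, no match (matches: 3)
  'broke' -> ref count 1 already used up (1/1) -> clipped, no match (matches: 3)
  'broke' -> ref count 1 already used up (1/1) -> clipped, no match (matches: 3)
  'these' -> in reference (ref count 3, used 2/3) -> match (matches: 4)
  'soft' -> in reference (ref count 1, used 1/1) -> match (matches: 5)
Clipped matches: 5, Candidate length: 10
Precision = 5/10 = 1/2

1/2


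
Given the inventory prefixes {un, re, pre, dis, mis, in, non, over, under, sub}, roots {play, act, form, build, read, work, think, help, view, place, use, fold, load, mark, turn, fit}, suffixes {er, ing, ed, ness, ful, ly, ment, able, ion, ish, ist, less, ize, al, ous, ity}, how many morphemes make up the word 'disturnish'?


Segmenting 'disturnish' against the inventory:
  'dis' -> prefix (morpheme 1)
  'turn' -> root (morpheme 2)
  'ish' -> suffix (morpheme 3)
Total morphemes: 3

3


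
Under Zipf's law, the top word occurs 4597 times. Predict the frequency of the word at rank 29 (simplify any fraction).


Zipf's law: freq(rank) = f1 / rank
f1 = 4597, rank = 29
freq = 4597 / 29
GCD(4597, 29) = 1
Simplified: 4597/29

4597/29


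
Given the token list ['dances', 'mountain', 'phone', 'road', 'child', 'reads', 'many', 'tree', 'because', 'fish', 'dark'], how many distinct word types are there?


Listing all tokens and tracking unique types:
  Token 1: 'dances' -> NEW (unique so far: 1)
  Token 2: 'mountain' -> NEW (unique so far: 2)
  Token 3: 'phone' -> NEW (unique so far: 3)
  Token 4: 'road' -> NEW (unique so far: 4)
  Token 5: 'child' -> NEW (unique so far: 5)
  Token 6: 'reads' -> NEW (unique so far: 6)
  Token 7: 'many' -> NEW (unique so far: 7)
  Token 8: 'tree' -> NEW (unique so far: 8)
  Token 9: 'because' -> NEW (unique so far: 9)
  Token 10: 'fish' -> NEW (unique so far: 10)
  Token 11: 'dark' -> NEW (unique so far: 11)
Unique types: ('because', 'child', 'dances', 'dark', 'fish', 'many', 'mountain', 'phone', 'reads', 'road', 'tree')
Vocabulary size: 11

11


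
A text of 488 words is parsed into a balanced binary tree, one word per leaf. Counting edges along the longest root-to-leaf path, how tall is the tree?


In a balanced binary tree with n leaves the deepest leaf is ceil(log2(n)) edges below the root.
log2(488) = 8.9307
ceil(8.9307) = 9
height (edges) = 9

9


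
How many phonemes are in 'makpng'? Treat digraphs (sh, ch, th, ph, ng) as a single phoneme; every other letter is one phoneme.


Parsing 'makpng' greedily, digraphs first:
  'm' -> consonant phoneme (phonemes so far: 1)
  'a' -> vowel phoneme (phonemes so far: 2)
  'k' -> consonant phoneme (phonemes so far: 3)
  'p' -> consonant phoneme (phonemes so far: 4)
  'ng' -> digraph (1 consonant phoneme) (phonemes so far: 5)
Total phonemes: 5

5


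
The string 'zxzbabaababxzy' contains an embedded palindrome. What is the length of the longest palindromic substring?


Scanning 'zxzbabaababxzy' for palindromic substrings.
Substring at positions 3-10: 'babaabab'.
Check: reverse('babaabab') = 'babaabab' -> palindrome confirmed.
Neighbouring characters ('z' / 'x') break symmetry, so it cannot extend further.
No longer palindromic substring exists; longest length = 8

8


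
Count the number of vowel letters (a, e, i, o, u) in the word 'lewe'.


Scanning each character of 'lewe':
  Position 1: 'l' -> consonant (running count: 0)
  Position 2: 'e' -> vowel (running count: 1)
  Position 3: 'w' -> consonant (running count: 1)
  Position 4: 'e' -> vowel (running count: 2)
Total vowels: 2

2


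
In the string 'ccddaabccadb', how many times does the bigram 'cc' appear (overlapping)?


Scanning 'ccddaabccadb' for bigram 'cc':
  Position 0: 'cc' -> MATCH
  Position 1: 'cd' -> no
  Position 2: 'dd' -> no
  Position 3: 'da' -> no
  Position 4: 'aa' -> no
  Position 5: 'ab' -> no
  Position 6: 'bc' -> no
  Position 7: 'cc' -> MATCH
  Position 8: 'ca' -> no
  Position 9: 'ad' -> no
  Position 10: 'db' -> no
Total matches: 2

2


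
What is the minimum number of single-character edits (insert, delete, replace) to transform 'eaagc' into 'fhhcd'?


Building DP table for s1='eaagc' (len 5) and s2='fhhcd' (len 5):
       f  h  h  c  d
    0  1  2  3  4  5
  e 1  1  2  3  4  5
  a 2  2  2  3  4  5
  a 3  3  3  3  4  5
  g 4  4  4  4  4  5
  c 5  5  5  5  4  5
Edit distance = dp[5][5] = 5

5


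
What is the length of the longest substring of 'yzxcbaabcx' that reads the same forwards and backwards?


Scanning 'yzxcbaabcx' for palindromic substrings.
Substring at positions 2-9: 'xcbaabcx'.
Check: reverse('xcbaabcx') = 'xcbaabcx' -> palindrome confirmed.
Neighbouring characters ('z' / '-') break symmetry, so it cannot extend further.
No longer palindromic substring exists; longest length = 8

8


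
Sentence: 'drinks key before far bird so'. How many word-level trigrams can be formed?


Word trigrams from [6] words:
  Trigram 1: (drinks key before)
  Trigram 2: (key before far)
  Trigram 3: (before far bird)
  Trigram 4: (far bird so)
Total word trigrams: 6 - 2 = 4

4


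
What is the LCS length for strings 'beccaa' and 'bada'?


DP table for LCS of 'beccaa' and 'bada':
       b  a  d  a
    0  0  0  0  0
  b 0  1  1  1  1
  e 0  1  1  1  1
  c 0  1  1  1  1
  c 0  1  1  1  1
  a 0  1  2  2  2
  a 0  1  2  2  3
LCS: 'baa'
LCS length = 3

3


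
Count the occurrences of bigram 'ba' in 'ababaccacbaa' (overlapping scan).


Scanning 'ababaccacbaa' for bigram 'ba':
  Position 0: 'ab' -> no
  Position 1: 'ba' -> MATCH
  Position 2: 'ab' -> no
  Position 3: 'ba' -> MATCH
  Position 4: 'ac' -> no
  Position 5: 'cc' -> no
  Position 6: 'ca' -> no
  Position 7: 'ac' -> no
  Position 8: 'cb' -> no
  Position 9: 'ba' -> MATCH
  Position 10: 'aa' -> no
Total matches: 3

3


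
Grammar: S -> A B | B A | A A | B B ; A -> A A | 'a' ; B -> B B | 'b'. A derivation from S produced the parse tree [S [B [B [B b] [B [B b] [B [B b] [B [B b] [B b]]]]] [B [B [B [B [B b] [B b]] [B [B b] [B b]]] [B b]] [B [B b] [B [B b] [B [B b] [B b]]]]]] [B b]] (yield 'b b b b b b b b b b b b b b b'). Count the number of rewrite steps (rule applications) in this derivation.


Every bracketed nonterminal node [X ...] in the tree is produced by exactly one rule application.
Reading the tree off as a leftmost derivation:
  Step 1: S  =>  B B   (applied S -> B B)
  Step 2: B B  =>  B B B   (applied B -> B B)
  Step 3: B B B  =>  B B B B   (applied B -> B B)
  Step 4: B B B B  =>  b B B B   (applied B -> b)
  Step 5: b B B B  =>  b B B B B   (applied B -> B B)
  Step 6: b B B B B  =>  b b B B B   (applied B -> b)
  Step 7: b b B B B  =>  b b B B B B   (applied B -> B B)
  Step 8: b b B B B B  =>  b b b B B B   (applied B -> b)
  Step 9: b b b B B B  =>  b b b B B B B   (applied B -> B B)
  Step 10: b b b B B B B  =>  b b b b B B B   (applied B -> b)
  Step 11: b b b b B B B  =>  b b b b b B B   (applied B -> b)
  Step 12: b b b b b B B  =>  b b b b b B B B   (applied B -> B B)
  Step 13: b b b b b B B B  =>  b b b b b B B B B   (applied B -> B B)
  Step 14: b b b b b B B B B  =>  b b b b b B B B B B   (applied B -> B B)
  Step 15: b b b b b B B B B B  =>  b b b b b B B B B B B   (applied B -> B B)
  Step 16: b b b b b B B B B B B  =>  b b b b b b B B B B B   (applied B -> b)
  Step 17: b b b b b b B B B B B  =>  b b b b b b b B B B B   (applied B -> b)
  Step 18: b b b b b b b B B B B  =>  b b b b b b b B B B B B   (applied B -> B B)
  Step 19: b b b b b b b B B B B B  =>  b b b b b b b b B B B B   (applied B -> b)
  Step 20: b b b b b b b b B B B B  =>  b b b b b b b b b B B B   (applied B -> b)
  Step 21: b b b b b b b b b B B B  =>  b b b b b b b b b b B B   (applied B -> b)
  Step 22: b b b b b b b b b b B B  =>  b b b b b b b b b b B B B   (applied B -> B B)
  Step 23: b b b b b b b b b b B B B  =>  b b b b b b b b b b b B B   (applied B -> b)
  Step 24: b b b b b b b b b b b B B  =>  b b b b b b b b b b b B B B   (applied B -> B B)
  Step 25: b b b b b b b b b b b B B B  =>  b b b b b b b b b b b b B B   (applied B -> b)
  Step 26: b b b b b b b b b b b b B B  =>  b b b b b b b b b b b b B B B   (applied B -> B B)
  Step 27: b b b b b b b b b b b b B B B  =>  b b b b b b b b b b b b b B B   (applied B -> b)
  Step 28: b b b b b b b b b b b b b B B  =>  b b b b b b b b b b b b b b B   (applied B -> b)
  Step 29: b b b b b b b b b b b b b b B  =>  b b b b b b b b b b b b b b b   (applied B -> b)
Final yield: b b b b b b b b b b b b b b b
Total rewrite steps: 29

29
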